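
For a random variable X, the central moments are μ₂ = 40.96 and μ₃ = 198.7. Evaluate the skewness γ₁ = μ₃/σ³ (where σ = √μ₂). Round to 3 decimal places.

σ = √μ₂ = √40.96 = 6.40000
σ³ = μ₂^(3/2) = 262.14400
γ₁ = μ₃/σ³ = 198.7 / 262.14400 ≈ 0.758

0.758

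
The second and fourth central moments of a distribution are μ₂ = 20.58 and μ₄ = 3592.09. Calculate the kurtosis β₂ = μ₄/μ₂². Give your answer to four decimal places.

8.4812

μ₂² = 20.58² = 423.53640
μ₄/μ₂² = 3592.09 / 423.53640 = 8.48118
β₂ ≈ 8.4812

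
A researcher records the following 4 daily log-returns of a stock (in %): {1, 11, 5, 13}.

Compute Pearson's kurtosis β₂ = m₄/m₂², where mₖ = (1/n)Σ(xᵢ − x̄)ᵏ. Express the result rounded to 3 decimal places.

1.396

x̄ = 7.5000
Σ(xᵢ − x̄)² = 91.0000 ⇒ m₂ = 22.75000
Σ(xᵢ − x̄)⁴ = 2889.2500 ⇒ m₄ = 722.31250
m₂² = 517.56250
β₂ = m₄/m₂² = 722.31250 / 517.56250 ≈ 1.396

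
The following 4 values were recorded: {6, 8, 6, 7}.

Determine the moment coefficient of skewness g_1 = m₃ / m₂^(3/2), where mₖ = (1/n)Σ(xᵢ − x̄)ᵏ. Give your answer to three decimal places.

x̄ = (6 + 8 + 6 + 7) / 4 = 6.7500
deviations (xᵢ − x̄): -0.7500, 1.2500, -0.7500, 0.2500
Σ(xᵢ − x̄)² = 2.7500 ⇒ m₂ = 2.7500/4 = 0.68750
Σ(xᵢ − x̄)³ = 1.1250 ⇒ m₃ = 1.1250/4 = 0.28125
m₂^(3/2) = 0.68750^(1.5) = 0.57004
g_1 = m₃ / m₂^(3/2) = 0.28125 / 0.57004 ≈ 0.493

0.493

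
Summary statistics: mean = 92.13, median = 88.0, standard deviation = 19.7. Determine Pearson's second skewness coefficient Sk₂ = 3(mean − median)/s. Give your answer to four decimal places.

Sk₂ = 3(92.13 − 88.0) / 19.7 = 3 × 4.1300 / 19.7
    = 12.3900 / 19.7 ≈ 0.6289

0.6289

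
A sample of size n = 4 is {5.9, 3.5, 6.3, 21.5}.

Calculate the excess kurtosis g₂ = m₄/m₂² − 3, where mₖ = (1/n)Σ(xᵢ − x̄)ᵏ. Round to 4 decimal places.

x̄ = 9.3000
Σ(xᵢ − x̄)² = 203.0400 ⇒ m₂ = 50.76000
Σ(xᵢ − x̄)⁴ = 23499.6288 ⇒ m₄ = 5874.90720
m₂² = 2576.57760
g₂ = m₄/m₂² − 3 = 2.28012 − 3 ≈ -0.7199

-0.7199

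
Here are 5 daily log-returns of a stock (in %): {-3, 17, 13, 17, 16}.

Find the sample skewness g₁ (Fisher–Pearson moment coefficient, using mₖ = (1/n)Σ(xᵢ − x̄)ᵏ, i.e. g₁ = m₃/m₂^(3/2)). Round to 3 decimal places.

-1.371

x̄ = (-3 + 17 + 13 + 17 + 16) / 5 = 12.0000
deviations (xᵢ − x̄): -15.0000, 5.0000, 1.0000, 5.0000, 4.0000
Σ(xᵢ − x̄)² = 292.0000 ⇒ m₂ = 292.0000/5 = 58.40000
Σ(xᵢ − x̄)³ = -3060.0000 ⇒ m₃ = -3060.0000/5 = -612.00000
m₂^(3/2) = 58.40000^(1.5) = 446.29217
g₁ = m₃ / m₂^(3/2) = -612.00000 / 446.29217 ≈ -1.371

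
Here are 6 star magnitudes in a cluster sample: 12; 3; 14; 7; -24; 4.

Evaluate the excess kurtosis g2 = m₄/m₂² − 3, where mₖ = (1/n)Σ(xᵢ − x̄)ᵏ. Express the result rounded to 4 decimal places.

0.5442

x̄ = 2.6667
Σ(xᵢ − x̄)² = 947.3333 ⇒ m₂ = 157.88889
Σ(xᵢ − x̄)⁴ = 530121.1111 ⇒ m₄ = 88353.51852
m₂² = 24928.90123
g2 = m₄/m₂² − 3 = 3.54422 − 3 ≈ 0.5442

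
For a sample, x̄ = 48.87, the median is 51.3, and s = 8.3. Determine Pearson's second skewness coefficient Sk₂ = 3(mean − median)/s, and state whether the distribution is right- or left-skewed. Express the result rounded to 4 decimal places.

Sk₂ = 3(48.87 − 51.3) / 8.3 = 3 × -2.4300 / 8.3
    = -7.2900 / 8.3 ≈ -0.8783
Sk₂ < 0 ⇒ mean < median ⇒ left-skewed (negative skew).

-0.8783, left-skewed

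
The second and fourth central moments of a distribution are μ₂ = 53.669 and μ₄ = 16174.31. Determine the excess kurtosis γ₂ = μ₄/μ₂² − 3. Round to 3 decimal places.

μ₂² = 53.669² = 2880.36156
μ₄/μ₂² = 16174.31 / 2880.36156 = 5.61537
γ₂ = 5.61537 − 3 ≈ 2.615

2.615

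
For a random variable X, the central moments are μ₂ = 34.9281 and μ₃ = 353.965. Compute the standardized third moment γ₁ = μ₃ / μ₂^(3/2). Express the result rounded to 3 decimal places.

σ = √μ₂ = √34.9281 = 5.91000
σ³ = μ₂^(3/2) = 206.42507
γ₁ = μ₃/σ³ = 353.965 / 206.42507 ≈ 1.715

1.715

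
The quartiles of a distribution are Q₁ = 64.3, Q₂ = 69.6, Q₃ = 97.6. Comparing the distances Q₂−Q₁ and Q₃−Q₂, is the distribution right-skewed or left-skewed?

right-skewed

Q₂ − Q₁ = 5.3;  Q₃ − Q₂ = 28.0
Q₃ − Q₂ > Q₂ − Q₁ ⇒ the upper half is more spread out ⇒ right-skewed.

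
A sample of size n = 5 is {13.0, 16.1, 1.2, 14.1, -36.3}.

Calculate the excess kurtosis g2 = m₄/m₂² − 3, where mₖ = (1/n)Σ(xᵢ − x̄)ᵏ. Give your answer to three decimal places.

x̄ = 1.6200
Σ(xᵢ − x̄)² = 1933.0280 ⇒ m₂ = 386.60560
Σ(xᵢ − x̄)⁴ = 2152623.6163 ⇒ m₄ = 430524.72326
m₂² = 149463.88995
g2 = m₄/m₂² − 3 = 2.88046 − 3 ≈ -0.120

-0.120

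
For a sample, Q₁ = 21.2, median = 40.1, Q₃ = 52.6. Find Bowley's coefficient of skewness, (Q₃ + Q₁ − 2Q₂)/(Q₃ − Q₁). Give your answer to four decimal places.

numerator: Q₃ + Q₁ − 2Q₂ = 52.6 + 21.2 − 2×40.1 = -6.4000
denominator: Q₃ − Q₁ = 52.6 − 21.2 = 31.4000
Bowley skewness = -6.4000 / 31.4000 ≈ -0.2038

-0.2038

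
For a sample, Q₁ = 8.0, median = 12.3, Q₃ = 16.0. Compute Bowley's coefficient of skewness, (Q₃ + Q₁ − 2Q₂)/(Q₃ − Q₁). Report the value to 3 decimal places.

numerator: Q₃ + Q₁ − 2Q₂ = 16.0 + 8.0 − 2×12.3 = -0.6000
denominator: Q₃ − Q₁ = 16.0 − 8.0 = 8.0000
Bowley skewness = -0.6000 / 8.0000 ≈ -0.075

-0.075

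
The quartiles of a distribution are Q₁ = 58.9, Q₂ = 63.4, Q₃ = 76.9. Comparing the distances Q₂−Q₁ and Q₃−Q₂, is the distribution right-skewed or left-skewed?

Q₂ − Q₁ = 4.5;  Q₃ − Q₂ = 13.5
Q₃ − Q₂ > Q₂ − Q₁ ⇒ the upper half is more spread out ⇒ right-skewed.

right-skewed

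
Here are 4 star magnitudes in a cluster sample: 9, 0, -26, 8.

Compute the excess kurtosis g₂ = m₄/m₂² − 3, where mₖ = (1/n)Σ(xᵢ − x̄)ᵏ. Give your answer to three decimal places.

x̄ = -2.2500
Σ(xᵢ − x̄)² = 800.7500 ⇒ m₂ = 200.18750
Σ(xᵢ − x̄)⁴ = 345248.3281 ⇒ m₄ = 86312.08203
m₂² = 40075.03516
g₂ = m₄/m₂² − 3 = 2.15376 − 3 ≈ -0.846

-0.846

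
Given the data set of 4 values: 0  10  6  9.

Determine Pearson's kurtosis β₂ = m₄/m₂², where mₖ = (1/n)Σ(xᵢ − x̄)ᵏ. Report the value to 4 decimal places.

x̄ = 6.2500
Σ(xᵢ − x̄)² = 60.7500 ⇒ m₂ = 15.18750
Σ(xᵢ − x̄)⁴ = 1780.8281 ⇒ m₄ = 445.20703
m₂² = 230.66016
β₂ = m₄/m₂² = 445.20703 / 230.66016 ≈ 1.9301

1.9301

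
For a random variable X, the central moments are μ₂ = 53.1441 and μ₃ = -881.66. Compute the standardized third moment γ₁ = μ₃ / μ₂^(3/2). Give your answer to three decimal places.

-2.276

σ = √μ₂ = √53.1441 = 7.29000
σ³ = μ₂^(3/2) = 387.42049
γ₁ = μ₃/σ³ = -881.66 / 387.42049 ≈ -2.276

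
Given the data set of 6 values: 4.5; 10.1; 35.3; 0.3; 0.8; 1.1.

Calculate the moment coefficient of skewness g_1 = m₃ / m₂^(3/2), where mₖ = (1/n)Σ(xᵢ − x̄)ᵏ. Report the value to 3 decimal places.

x̄ = (4.5 + 10.1 + 35.3 + 0.3 + 0.8 + 1.1) / 6 = 8.6833
deviations (xᵢ − x̄): -4.1833, 1.4167, 26.6167, -8.3833, -7.8833, -7.5833
Σ(xᵢ − x̄)² = 917.8883 ⇒ m₂ = 917.8883/6 = 152.98139
Σ(xᵢ − x̄)³ = 17270.9274 ⇒ m₃ = 17270.9274/6 = 2878.48791
m₂^(3/2) = 152.98139^(1.5) = 1892.16018
g_1 = m₃ / m₂^(3/2) = 2878.48791 / 1892.16018 ≈ 1.521

1.521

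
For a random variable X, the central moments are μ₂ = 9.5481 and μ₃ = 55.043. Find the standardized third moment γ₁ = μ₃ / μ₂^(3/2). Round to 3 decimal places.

1.866

σ = √μ₂ = √9.5481 = 3.09000
σ³ = μ₂^(3/2) = 29.50363
γ₁ = μ₃/σ³ = 55.043 / 29.50363 ≈ 1.866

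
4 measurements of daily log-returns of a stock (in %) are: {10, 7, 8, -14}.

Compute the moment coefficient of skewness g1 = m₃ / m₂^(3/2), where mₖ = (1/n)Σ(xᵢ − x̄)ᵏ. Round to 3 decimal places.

-1.112

x̄ = (10 + 7 + 8 - 14) / 4 = 2.7500
deviations (xᵢ − x̄): 7.2500, 4.2500, 5.2500, -16.7500
Σ(xᵢ − x̄)² = 378.7500 ⇒ m₂ = 378.7500/4 = 94.68750
Σ(xᵢ − x̄)³ = -4096.8750 ⇒ m₃ = -4096.8750/4 = -1024.21875
m₂^(3/2) = 94.68750^(1.5) = 921.38041
g1 = m₃ / m₂^(3/2) = -1024.21875 / 921.38041 ≈ -1.112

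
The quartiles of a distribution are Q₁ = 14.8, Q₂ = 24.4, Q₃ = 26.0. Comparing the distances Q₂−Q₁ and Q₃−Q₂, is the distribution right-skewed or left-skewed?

left-skewed

Q₂ − Q₁ = 9.6;  Q₃ − Q₂ = 1.6
Q₂ − Q₁ > Q₃ − Q₂ ⇒ the lower half is more spread out ⇒ left-skewed.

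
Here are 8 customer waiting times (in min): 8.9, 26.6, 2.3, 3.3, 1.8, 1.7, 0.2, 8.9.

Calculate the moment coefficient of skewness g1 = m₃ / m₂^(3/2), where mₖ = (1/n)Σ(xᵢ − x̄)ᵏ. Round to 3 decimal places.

x̄ = (8.9 + 26.6 + 2.3 + 3.3 + 1.8 + 1.7 + 0.2 + 8.9) / 8 = 6.7125
deviations (xᵢ − x̄): 2.1875, 19.8875, -4.4125, -3.4125, -4.9125, -5.0125, -6.5125, 2.1875
Σ(xᵢ − x̄)² = 527.8688 ⇒ m₂ = 527.8688/8 = 65.98359
Σ(xᵢ − x̄)³ = 7240.3379 ⇒ m₃ = 7240.3379/8 = 905.04224
m₂^(3/2) = 65.98359^(1.5) = 535.98662
g1 = m₃ / m₂^(3/2) = 905.04224 / 535.98662 ≈ 1.689

1.689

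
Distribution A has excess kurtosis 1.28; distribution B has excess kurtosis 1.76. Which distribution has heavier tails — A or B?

B

Higher excess kurtosis ⇒ heavier tails relative to the normal distribution.
1.28 vs 1.76: the larger is 1.76, so B has heavier tails.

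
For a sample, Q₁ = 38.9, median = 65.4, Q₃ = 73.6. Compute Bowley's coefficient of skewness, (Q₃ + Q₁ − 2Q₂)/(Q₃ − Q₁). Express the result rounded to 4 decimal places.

numerator: Q₃ + Q₁ − 2Q₂ = 73.6 + 38.9 − 2×65.4 = -18.3000
denominator: Q₃ − Q₁ = 73.6 − 38.9 = 34.7000
Bowley skewness = -18.3000 / 34.7000 ≈ -0.5274

-0.5274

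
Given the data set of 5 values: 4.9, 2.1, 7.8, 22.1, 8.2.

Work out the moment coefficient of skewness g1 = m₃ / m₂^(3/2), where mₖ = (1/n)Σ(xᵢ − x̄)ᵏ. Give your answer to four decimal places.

x̄ = (4.9 + 2.1 + 7.8 + 22.1 + 8.2) / 5 = 9.0200
deviations (xᵢ − x̄): -4.1200, -6.9200, -1.2200, 13.0800, -0.8200
Σ(xᵢ − x̄)² = 238.1080 ⇒ m₂ = 238.1080/5 = 47.62160
Σ(xᵢ − x̄)³ = 1834.1345 ⇒ m₃ = 1834.1345/5 = 366.82690
m₂^(3/2) = 47.62160^(1.5) = 328.62907
g1 = m₃ / m₂^(3/2) = 366.82690 / 328.62907 ≈ 1.1162

1.1162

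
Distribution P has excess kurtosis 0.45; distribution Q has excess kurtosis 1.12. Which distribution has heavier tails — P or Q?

Q

Higher excess kurtosis ⇒ heavier tails relative to the normal distribution.
0.45 vs 1.12: the larger is 1.12, so Q has heavier tails.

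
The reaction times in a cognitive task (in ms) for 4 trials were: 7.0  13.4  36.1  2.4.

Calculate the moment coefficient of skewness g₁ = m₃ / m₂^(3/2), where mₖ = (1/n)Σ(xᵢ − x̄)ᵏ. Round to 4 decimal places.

0.8565

x̄ = (7.0 + 13.4 + 36.1 + 2.4) / 4 = 14.7250
deviations (xᵢ − x̄): -7.7250, -1.3250, 21.3750, -12.3250
Σ(xᵢ − x̄)² = 670.2275 ⇒ m₂ = 670.2275/4 = 167.55688
Σ(xᵢ − x̄)³ = 7430.4799 ⇒ m₃ = 7430.4799/4 = 1857.61997
m₂^(3/2) = 167.55688^(1.5) = 2168.91922
g₁ = m₃ / m₂^(3/2) = 1857.61997 / 2168.91922 ≈ 0.8565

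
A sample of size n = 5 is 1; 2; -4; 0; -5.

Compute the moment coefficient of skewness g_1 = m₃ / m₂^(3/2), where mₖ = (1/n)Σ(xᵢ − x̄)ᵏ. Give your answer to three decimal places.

-0.293

x̄ = (1 + 2 - 4 + 0 - 5) / 5 = -1.2000
deviations (xᵢ − x̄): 2.2000, 3.2000, -2.8000, 1.2000, -3.8000
Σ(xᵢ − x̄)² = 38.8000 ⇒ m₂ = 38.8000/5 = 7.76000
Σ(xᵢ − x̄)³ = -31.6800 ⇒ m₃ = -31.6800/5 = -6.33600
m₂^(3/2) = 7.76000^(1.5) = 21.61686
g_1 = m₃ / m₂^(3/2) = -6.33600 / 21.61686 ≈ -0.293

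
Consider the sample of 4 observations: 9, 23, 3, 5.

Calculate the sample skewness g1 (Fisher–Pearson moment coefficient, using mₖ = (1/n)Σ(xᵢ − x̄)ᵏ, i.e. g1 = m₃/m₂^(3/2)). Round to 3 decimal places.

0.907

x̄ = (9 + 23 + 3 + 5) / 4 = 10.0000
deviations (xᵢ − x̄): -1.0000, 13.0000, -7.0000, -5.0000
Σ(xᵢ − x̄)² = 244.0000 ⇒ m₂ = 244.0000/4 = 61.00000
Σ(xᵢ − x̄)³ = 1728.0000 ⇒ m₃ = 1728.0000/4 = 432.00000
m₂^(3/2) = 61.00000^(1.5) = 476.42523
g1 = m₃ / m₂^(3/2) = 432.00000 / 476.42523 ≈ 0.907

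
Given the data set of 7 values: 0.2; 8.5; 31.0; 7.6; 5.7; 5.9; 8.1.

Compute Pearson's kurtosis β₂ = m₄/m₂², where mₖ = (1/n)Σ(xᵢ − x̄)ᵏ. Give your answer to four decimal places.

4.5151

x̄ = 9.5714
Σ(xᵢ − x̄)² = 582.6743 ⇒ m₂ = 83.23918
Σ(xᵢ − x̄)⁴ = 218990.0870 ⇒ m₄ = 31284.29814
m₂² = 6928.76170
β₂ = m₄/m₂² = 31284.29814 / 6928.76170 ≈ 4.5151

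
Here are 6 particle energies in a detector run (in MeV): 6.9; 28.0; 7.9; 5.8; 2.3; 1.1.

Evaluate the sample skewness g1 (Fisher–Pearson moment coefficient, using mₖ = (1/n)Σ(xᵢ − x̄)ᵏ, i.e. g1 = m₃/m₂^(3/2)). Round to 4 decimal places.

1.4989

x̄ = (6.9 + 28.0 + 7.9 + 5.8 + 2.3 + 1.1) / 6 = 8.6667
deviations (xᵢ − x̄): -1.7667, 19.3333, -0.7667, -2.8667, -6.3667, -7.5667
Σ(xᵢ − x̄)² = 483.4933 ⇒ m₂ = 483.4933/6 = 80.58222
Σ(xᵢ − x̄)³ = 6505.5536 ⇒ m₃ = 6505.5536/6 = 1084.25893
m₂^(3/2) = 80.58222^(1.5) = 723.36728
g1 = m₃ / m₂^(3/2) = 1084.25893 / 723.36728 ≈ 1.4989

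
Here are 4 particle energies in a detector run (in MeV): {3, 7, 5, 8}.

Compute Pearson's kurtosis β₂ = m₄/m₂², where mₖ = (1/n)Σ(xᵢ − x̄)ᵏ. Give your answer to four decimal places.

x̄ = 5.7500
Σ(xᵢ − x̄)² = 14.7500 ⇒ m₂ = 3.68750
Σ(xᵢ − x̄)⁴ = 85.5781 ⇒ m₄ = 21.39453
m₂² = 13.59766
β₂ = m₄/m₂² = 21.39453 / 13.59766 ≈ 1.5734

1.5734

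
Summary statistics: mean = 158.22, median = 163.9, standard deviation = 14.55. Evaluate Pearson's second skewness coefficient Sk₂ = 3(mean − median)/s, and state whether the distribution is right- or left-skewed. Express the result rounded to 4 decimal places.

-1.1711, left-skewed

Sk₂ = 3(158.22 − 163.9) / 14.55 = 3 × -5.6800 / 14.55
    = -17.0400 / 14.55 ≈ -1.1711
Sk₂ < 0 ⇒ mean < median ⇒ left-skewed (negative skew).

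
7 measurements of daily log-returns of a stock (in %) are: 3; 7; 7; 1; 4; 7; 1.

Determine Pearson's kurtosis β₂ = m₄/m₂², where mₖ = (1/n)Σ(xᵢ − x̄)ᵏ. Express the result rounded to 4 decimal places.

1.3523

x̄ = 4.2857
Σ(xᵢ − x̄)² = 45.4286 ⇒ m₂ = 6.48980
Σ(xᵢ − x̄)⁴ = 398.6764 ⇒ m₄ = 56.95377
m₂² = 42.11745
β₂ = m₄/m₂² = 56.95377 / 42.11745 ≈ 1.3523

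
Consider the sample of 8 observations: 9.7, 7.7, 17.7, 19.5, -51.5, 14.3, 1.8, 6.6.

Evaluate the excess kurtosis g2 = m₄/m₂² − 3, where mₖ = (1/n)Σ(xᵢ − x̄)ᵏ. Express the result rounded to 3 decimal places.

x̄ = 3.2250
Σ(xᵢ − x̄)² = 3667.2550 ⇒ m₂ = 458.40688
Σ(xᵢ − x̄)⁴ = 9100377.6642 ⇒ m₄ = 1137547.20803
m₂² = 210136.86305
g2 = m₄/m₂² − 3 = 5.41336 − 3 ≈ 2.413

2.413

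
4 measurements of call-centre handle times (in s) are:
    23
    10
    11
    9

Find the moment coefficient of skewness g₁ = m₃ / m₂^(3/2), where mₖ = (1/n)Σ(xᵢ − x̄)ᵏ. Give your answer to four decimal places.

1.1012

x̄ = (23 + 10 + 11 + 9) / 4 = 13.2500
deviations (xᵢ − x̄): 9.7500, -3.2500, -2.2500, -4.2500
Σ(xᵢ − x̄)² = 128.7500 ⇒ m₂ = 128.7500/4 = 32.18750
Σ(xᵢ − x̄)³ = 804.3750 ⇒ m₃ = 804.3750/4 = 201.09375
m₂^(3/2) = 32.18750^(1.5) = 182.61265
g₁ = m₃ / m₂^(3/2) = 201.09375 / 182.61265 ≈ 1.1012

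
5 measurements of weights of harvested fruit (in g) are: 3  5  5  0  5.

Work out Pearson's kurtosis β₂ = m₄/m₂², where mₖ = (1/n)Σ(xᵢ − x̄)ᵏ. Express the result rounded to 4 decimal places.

x̄ = 3.6000
Σ(xᵢ − x̄)² = 19.2000 ⇒ m₂ = 3.84000
Σ(xᵢ − x̄)⁴ = 179.6160 ⇒ m₄ = 35.92320
m₂² = 14.74560
β₂ = m₄/m₂² = 35.92320 / 14.74560 ≈ 2.4362

2.4362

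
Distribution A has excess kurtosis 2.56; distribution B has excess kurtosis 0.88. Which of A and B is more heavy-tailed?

Higher excess kurtosis ⇒ heavier tails relative to the normal distribution.
2.56 vs 0.88: the larger is 2.56, so A has heavier tails.

A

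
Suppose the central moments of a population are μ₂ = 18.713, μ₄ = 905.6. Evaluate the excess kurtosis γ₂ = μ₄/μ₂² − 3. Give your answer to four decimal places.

μ₂² = 18.713² = 350.17637
μ₄/μ₂² = 905.6 / 350.17637 = 2.58613
γ₂ = 2.58613 − 3 ≈ -0.4139

-0.4139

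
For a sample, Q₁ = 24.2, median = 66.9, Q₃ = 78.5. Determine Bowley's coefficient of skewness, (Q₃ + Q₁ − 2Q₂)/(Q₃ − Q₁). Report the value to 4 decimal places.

numerator: Q₃ + Q₁ − 2Q₂ = 78.5 + 24.2 − 2×66.9 = -31.1000
denominator: Q₃ − Q₁ = 78.5 − 24.2 = 54.3000
Bowley skewness = -31.1000 / 54.3000 ≈ -0.5727

-0.5727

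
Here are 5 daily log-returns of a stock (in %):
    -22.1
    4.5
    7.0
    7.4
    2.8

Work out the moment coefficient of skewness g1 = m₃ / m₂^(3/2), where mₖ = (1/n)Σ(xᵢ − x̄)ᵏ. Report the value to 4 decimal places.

-1.4163

x̄ = (-22.1 + 4.5 + 7.0 + 7.4 + 2.8) / 5 = -0.0800
deviations (xᵢ − x̄): -22.0200, 4.5800, 7.0800, 7.4800, 2.8800
Σ(xᵢ − x̄)² = 620.2280 ⇒ m₂ = 620.2280/5 = 124.04560
Σ(xᵢ − x̄)³ = -9783.7027 ⇒ m₃ = -9783.7027/5 = -1956.74054
m₂^(3/2) = 124.04560^(1.5) = 1381.56730
g1 = m₃ / m₂^(3/2) = -1956.74054 / 1381.56730 ≈ -1.4163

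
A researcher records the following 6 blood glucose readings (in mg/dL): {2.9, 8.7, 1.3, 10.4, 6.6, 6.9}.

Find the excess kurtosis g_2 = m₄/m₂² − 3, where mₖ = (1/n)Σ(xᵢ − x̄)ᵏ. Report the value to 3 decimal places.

-1.249

x̄ = 6.1333
Σ(xᵢ − x̄)² = 59.4133 ⇒ m₂ = 9.90222
Σ(xᵢ − x̄)⁴ = 1030.2304 ⇒ m₄ = 171.70507
m₂² = 98.05400
g_2 = m₄/m₂² − 3 = 1.75113 − 3 ≈ -1.249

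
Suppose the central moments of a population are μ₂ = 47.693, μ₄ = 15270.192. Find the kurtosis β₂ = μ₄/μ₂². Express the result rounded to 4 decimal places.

6.7133

μ₂² = 47.693² = 2274.62225
μ₄/μ₂² = 15270.192 / 2274.62225 = 6.71329
β₂ ≈ 6.7133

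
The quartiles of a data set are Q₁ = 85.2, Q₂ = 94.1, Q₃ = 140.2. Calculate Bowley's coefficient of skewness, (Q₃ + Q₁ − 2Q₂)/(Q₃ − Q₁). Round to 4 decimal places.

numerator: Q₃ + Q₁ − 2Q₂ = 140.2 + 85.2 − 2×94.1 = 37.2000
denominator: Q₃ − Q₁ = 140.2 − 85.2 = 55.0000
Bowley skewness = 37.2000 / 55.0000 ≈ 0.6764

0.6764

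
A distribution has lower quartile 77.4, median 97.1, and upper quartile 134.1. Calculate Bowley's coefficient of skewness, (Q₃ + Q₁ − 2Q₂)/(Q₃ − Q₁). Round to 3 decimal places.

0.305

numerator: Q₃ + Q₁ − 2Q₂ = 134.1 + 77.4 − 2×97.1 = 17.3000
denominator: Q₃ − Q₁ = 134.1 − 77.4 = 56.7000
Bowley skewness = 17.3000 / 56.7000 ≈ 0.305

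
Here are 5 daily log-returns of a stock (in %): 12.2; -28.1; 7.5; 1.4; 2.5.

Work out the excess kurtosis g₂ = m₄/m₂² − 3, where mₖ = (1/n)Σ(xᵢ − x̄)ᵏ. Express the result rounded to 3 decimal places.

-0.084

x̄ = -0.9000
Σ(xᵢ − x̄)² = 998.8600 ⇒ m₂ = 199.77200
Σ(xᵢ − x̄)⁴ = 581953.5490 ⇒ m₄ = 116390.70980
m₂² = 39908.85198
g₂ = m₄/m₂² − 3 = 2.91641 − 3 ≈ -0.084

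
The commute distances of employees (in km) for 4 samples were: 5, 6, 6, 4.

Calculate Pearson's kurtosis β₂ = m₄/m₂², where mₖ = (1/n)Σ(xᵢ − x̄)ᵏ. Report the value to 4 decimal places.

x̄ = 5.2500
Σ(xᵢ − x̄)² = 2.7500 ⇒ m₂ = 0.68750
Σ(xᵢ − x̄)⁴ = 3.0781 ⇒ m₄ = 0.76953
m₂² = 0.47266
β₂ = m₄/m₂² = 0.76953 / 0.47266 ≈ 1.6281

1.6281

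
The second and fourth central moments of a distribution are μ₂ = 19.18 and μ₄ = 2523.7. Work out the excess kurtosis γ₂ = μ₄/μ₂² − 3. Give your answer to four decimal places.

μ₂² = 19.18² = 367.87240
μ₄/μ₂² = 2523.7 / 367.87240 = 6.86026
γ₂ = 6.86026 − 3 ≈ 3.8603

3.8603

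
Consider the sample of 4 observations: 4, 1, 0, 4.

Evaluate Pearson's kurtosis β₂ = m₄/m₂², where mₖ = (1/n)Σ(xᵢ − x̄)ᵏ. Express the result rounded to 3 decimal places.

x̄ = 2.2500
Σ(xᵢ − x̄)² = 12.7500 ⇒ m₂ = 3.18750
Σ(xᵢ − x̄)⁴ = 46.8281 ⇒ m₄ = 11.70703
m₂² = 10.16016
β₂ = m₄/m₂² = 11.70703 / 10.16016 ≈ 1.152

1.152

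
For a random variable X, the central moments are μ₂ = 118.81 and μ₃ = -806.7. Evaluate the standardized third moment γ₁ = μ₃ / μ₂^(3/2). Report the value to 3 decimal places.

-0.623

σ = √μ₂ = √118.81 = 10.90000
σ³ = μ₂^(3/2) = 1295.02900
γ₁ = μ₃/σ³ = -806.7 / 1295.02900 ≈ -0.623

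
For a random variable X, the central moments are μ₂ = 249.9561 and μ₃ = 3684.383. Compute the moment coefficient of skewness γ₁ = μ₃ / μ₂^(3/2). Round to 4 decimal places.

0.9323

σ = √μ₂ = √249.9561 = 15.81000
σ³ = μ₂^(3/2) = 3951.80594
γ₁ = μ₃/σ³ = 3684.383 / 3951.80594 ≈ 0.9323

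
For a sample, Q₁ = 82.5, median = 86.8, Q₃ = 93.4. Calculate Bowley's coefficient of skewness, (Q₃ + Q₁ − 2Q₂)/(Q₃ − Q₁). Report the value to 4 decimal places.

0.2110

numerator: Q₃ + Q₁ − 2Q₂ = 93.4 + 82.5 − 2×86.8 = 2.3000
denominator: Q₃ − Q₁ = 93.4 − 82.5 = 10.9000
Bowley skewness = 2.3000 / 10.9000 ≈ 0.2110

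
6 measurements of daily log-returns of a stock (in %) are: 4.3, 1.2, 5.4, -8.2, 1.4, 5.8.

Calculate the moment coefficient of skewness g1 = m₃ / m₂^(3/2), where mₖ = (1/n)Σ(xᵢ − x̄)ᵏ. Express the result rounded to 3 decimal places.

x̄ = (4.3 + 1.2 + 5.4 - 8.2 + 1.4 + 5.8) / 6 = 1.6500
deviations (xᵢ − x̄): 2.6500, -0.4500, 3.7500, -9.8500, -0.2500, 4.1500
Σ(xᵢ − x̄)² = 135.5950 ⇒ m₂ = 135.5950/6 = 22.59917
Σ(xᵢ − x̄)³ = -812.9610 ⇒ m₃ = -812.9610/6 = -135.49350
m₂^(3/2) = 22.59917^(1.5) = 107.43323
g1 = m₃ / m₂^(3/2) = -135.49350 / 107.43323 ≈ -1.261

-1.261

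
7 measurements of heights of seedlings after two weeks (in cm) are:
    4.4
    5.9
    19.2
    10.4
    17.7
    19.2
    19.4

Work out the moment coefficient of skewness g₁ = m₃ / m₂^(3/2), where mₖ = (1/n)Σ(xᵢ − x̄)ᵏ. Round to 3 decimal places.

-0.465

x̄ = (4.4 + 5.9 + 19.2 + 10.4 + 17.7 + 19.2 + 19.4) / 7 = 13.7429
deviations (xᵢ − x̄): -9.3429, -7.8429, 5.4571, -3.3429, 3.9571, 5.4571, 5.6571
Σ(xᵢ − x̄)² = 267.1971 ⇒ m₂ = 267.1971/7 = 38.17102
Σ(xᵢ − x̄)³ = -767.2575 ⇒ m₃ = -767.2575/7 = -109.60821
m₂^(3/2) = 38.17102^(1.5) = 235.83087
g₁ = m₃ / m₂^(3/2) = -109.60821 / 235.83087 ≈ -0.465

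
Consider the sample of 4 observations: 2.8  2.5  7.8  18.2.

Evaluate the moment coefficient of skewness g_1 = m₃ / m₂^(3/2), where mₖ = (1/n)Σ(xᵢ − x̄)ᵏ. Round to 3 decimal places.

0.819

x̄ = (2.8 + 2.5 + 7.8 + 18.2) / 4 = 7.8250
deviations (xᵢ − x̄): -5.0250, -5.3250, -0.0250, 10.3750
Σ(xᵢ − x̄)² = 161.2475 ⇒ m₂ = 161.2475/4 = 40.31188
Σ(xᵢ − x̄)³ = 838.8934 ⇒ m₃ = 838.8934/4 = 209.72334
m₂^(3/2) = 40.31188^(1.5) = 255.94668
g_1 = m₃ / m₂^(3/2) = 209.72334 / 255.94668 ≈ 0.819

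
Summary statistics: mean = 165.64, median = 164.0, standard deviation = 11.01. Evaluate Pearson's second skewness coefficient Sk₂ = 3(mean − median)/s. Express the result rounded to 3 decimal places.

0.447

Sk₂ = 3(165.64 − 164.0) / 11.01 = 3 × 1.6400 / 11.01
    = 4.9200 / 11.01 ≈ 0.447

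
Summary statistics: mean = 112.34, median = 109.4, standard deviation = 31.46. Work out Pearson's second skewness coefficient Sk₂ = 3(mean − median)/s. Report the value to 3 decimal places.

Sk₂ = 3(112.34 − 109.4) / 31.46 = 3 × 2.9400 / 31.46
    = 8.8200 / 31.46 ≈ 0.280

0.280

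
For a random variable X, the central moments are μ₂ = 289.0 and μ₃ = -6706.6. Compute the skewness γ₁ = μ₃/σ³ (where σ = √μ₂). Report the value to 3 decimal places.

-1.365

σ = √μ₂ = √289.0 = 17.00000
σ³ = μ₂^(3/2) = 4913.00000
γ₁ = μ₃/σ³ = -6706.6 / 4913.00000 ≈ -1.365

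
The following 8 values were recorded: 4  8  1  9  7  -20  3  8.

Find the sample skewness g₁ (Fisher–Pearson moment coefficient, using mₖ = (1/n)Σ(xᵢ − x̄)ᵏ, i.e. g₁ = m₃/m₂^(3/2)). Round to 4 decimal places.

x̄ = (4 + 8 + 1 + 9 + 7 - 20 + 3 + 8) / 8 = 2.5000
deviations (xᵢ − x̄): 1.5000, 5.5000, -1.5000, 6.5000, 4.5000, -22.5000, 0.5000, 5.5000
Σ(xᵢ − x̄)² = 634.0000 ⇒ m₂ = 634.0000/8 = 79.25000
Σ(xᵢ − x̄)³ = -10692.0000 ⇒ m₃ = -10692.0000/8 = -1336.50000
m₂^(3/2) = 79.25000^(1.5) = 705.50307
g₁ = m₃ / m₂^(3/2) = -1336.50000 / 705.50307 ≈ -1.8944

-1.8944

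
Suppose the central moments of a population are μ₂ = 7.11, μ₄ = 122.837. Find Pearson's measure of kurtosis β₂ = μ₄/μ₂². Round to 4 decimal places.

μ₂² = 7.11² = 50.55210
μ₄/μ₂² = 122.837 / 50.55210 = 2.42991
β₂ ≈ 2.4299

2.4299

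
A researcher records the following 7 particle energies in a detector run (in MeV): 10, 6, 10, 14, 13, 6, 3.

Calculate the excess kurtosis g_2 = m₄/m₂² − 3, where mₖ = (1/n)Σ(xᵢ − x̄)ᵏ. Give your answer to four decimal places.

x̄ = 8.8571
Σ(xᵢ − x̄)² = 96.8571 ⇒ m₂ = 13.83673
Σ(xᵢ − x̄)⁴ = 2307.7259 ⇒ m₄ = 329.67514
m₂² = 191.45523
g_2 = m₄/m₂² − 3 = 1.72194 − 3 ≈ -1.2781

-1.2781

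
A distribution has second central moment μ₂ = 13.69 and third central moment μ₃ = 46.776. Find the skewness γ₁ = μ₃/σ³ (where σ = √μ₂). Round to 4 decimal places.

0.9235

σ = √μ₂ = √13.69 = 3.70000
σ³ = μ₂^(3/2) = 50.65300
γ₁ = μ₃/σ³ = 46.776 / 50.65300 ≈ 0.9235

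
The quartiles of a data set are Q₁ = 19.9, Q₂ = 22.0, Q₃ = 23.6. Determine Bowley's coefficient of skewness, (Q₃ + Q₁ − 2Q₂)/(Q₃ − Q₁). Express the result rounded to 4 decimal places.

-0.1351

numerator: Q₃ + Q₁ − 2Q₂ = 23.6 + 19.9 − 2×22.0 = -0.5000
denominator: Q₃ − Q₁ = 23.6 − 19.9 = 3.7000
Bowley skewness = -0.5000 / 3.7000 ≈ -0.1351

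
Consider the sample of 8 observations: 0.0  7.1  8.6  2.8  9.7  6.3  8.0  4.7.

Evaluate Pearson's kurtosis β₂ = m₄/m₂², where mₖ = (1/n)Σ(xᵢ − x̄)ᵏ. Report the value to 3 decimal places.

x̄ = 5.9000
Σ(xᵢ − x̄)² = 73.6000 ⇒ m₂ = 9.20000
Σ(xᵢ − x̄)⁴ = 1589.3668 ⇒ m₄ = 198.67085
m₂² = 84.64000
β₂ = m₄/m₂² = 198.67085 / 84.64000 ≈ 2.347

2.347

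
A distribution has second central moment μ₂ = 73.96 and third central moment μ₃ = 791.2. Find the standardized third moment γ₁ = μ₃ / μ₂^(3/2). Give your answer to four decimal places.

1.2439

σ = √μ₂ = √73.96 = 8.60000
σ³ = μ₂^(3/2) = 636.05600
γ₁ = μ₃/σ³ = 791.2 / 636.05600 ≈ 1.2439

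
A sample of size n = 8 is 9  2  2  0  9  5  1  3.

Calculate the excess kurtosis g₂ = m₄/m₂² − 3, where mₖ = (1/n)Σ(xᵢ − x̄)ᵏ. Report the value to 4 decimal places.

-1.1116

x̄ = 3.8750
Σ(xᵢ − x̄)² = 84.8750 ⇒ m₂ = 10.60938
Σ(xᵢ − x̄)⁴ = 1700.4629 ⇒ m₄ = 212.55786
m₂² = 112.55884
g₂ = m₄/m₂² − 3 = 1.88842 − 3 ≈ -1.1116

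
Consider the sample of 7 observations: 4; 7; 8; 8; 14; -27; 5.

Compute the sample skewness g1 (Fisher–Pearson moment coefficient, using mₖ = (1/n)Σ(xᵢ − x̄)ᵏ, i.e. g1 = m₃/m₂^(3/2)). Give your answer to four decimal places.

x̄ = (4 + 7 + 8 + 8 + 14 - 27 + 5) / 7 = 2.7143
deviations (xᵢ − x̄): 1.2857, 4.2857, 5.2857, 5.2857, 11.2857, -29.7143, 2.2857
Σ(xᵢ − x̄)² = 1091.4286 ⇒ m₂ = 1091.4286/7 = 155.91837
Σ(xᵢ − x̄)³ = -24410.3265 ⇒ m₃ = -24410.3265/7 = -3487.18950
m₂^(3/2) = 155.91837^(1.5) = 1946.91019
g1 = m₃ / m₂^(3/2) = -3487.18950 / 1946.91019 ≈ -1.7911

-1.7911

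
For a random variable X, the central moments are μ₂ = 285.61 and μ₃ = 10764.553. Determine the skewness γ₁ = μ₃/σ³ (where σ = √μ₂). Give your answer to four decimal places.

2.2302

σ = √μ₂ = √285.61 = 16.90000
σ³ = μ₂^(3/2) = 4826.80900
γ₁ = μ₃/σ³ = 10764.553 / 4826.80900 ≈ 2.2302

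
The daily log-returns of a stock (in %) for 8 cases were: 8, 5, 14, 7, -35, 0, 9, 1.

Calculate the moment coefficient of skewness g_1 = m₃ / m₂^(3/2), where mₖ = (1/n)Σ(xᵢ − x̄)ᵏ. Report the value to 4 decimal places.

x̄ = (8 + 5 + 14 + 7 - 35 + 0 + 9 + 1) / 8 = 1.1250
deviations (xᵢ − x̄): 6.8750, 3.8750, 12.8750, 5.8750, -36.1250, -1.1250, 7.8750, -0.1250
Σ(xᵢ − x̄)² = 1630.8750 ⇒ m₂ = 1630.8750/8 = 203.85938
Σ(xᵢ − x̄)³ = -43936.5938 ⇒ m₃ = -43936.5938/8 = -5492.07422
m₂^(3/2) = 203.85938^(1.5) = 2910.69053
g_1 = m₃ / m₂^(3/2) = -5492.07422 / 2910.69053 ≈ -1.8869

-1.8869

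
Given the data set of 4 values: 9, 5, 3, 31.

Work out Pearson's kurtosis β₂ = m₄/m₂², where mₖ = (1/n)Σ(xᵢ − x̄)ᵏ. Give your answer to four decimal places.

x̄ = 12.0000
Σ(xᵢ − x̄)² = 500.0000 ⇒ m₂ = 125.00000
Σ(xᵢ − x̄)⁴ = 139364.0000 ⇒ m₄ = 34841.00000
m₂² = 15625.00000
β₂ = m₄/m₂² = 34841.00000 / 15625.00000 ≈ 2.2298

2.2298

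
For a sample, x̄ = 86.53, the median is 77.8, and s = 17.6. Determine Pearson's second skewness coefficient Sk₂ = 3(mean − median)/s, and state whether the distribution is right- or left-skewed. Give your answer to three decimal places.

Sk₂ = 3(86.53 − 77.8) / 17.6 = 3 × 8.7300 / 17.6
    = 26.1900 / 17.6 ≈ 1.488
Sk₂ > 0 ⇒ mean > median ⇒ right-skewed (positive skew).

1.488, right-skewed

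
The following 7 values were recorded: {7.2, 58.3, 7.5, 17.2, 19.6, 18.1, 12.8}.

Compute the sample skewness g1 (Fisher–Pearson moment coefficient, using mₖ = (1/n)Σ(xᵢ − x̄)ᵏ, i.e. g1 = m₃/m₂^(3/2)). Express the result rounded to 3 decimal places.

1.701

x̄ = (7.2 + 58.3 + 7.5 + 17.2 + 19.6 + 18.1 + 12.8) / 7 = 20.1000
deviations (xᵢ − x̄): -12.9000, 38.2000, -12.6000, -2.9000, -0.5000, -2.0000, -7.3000
Σ(xᵢ − x̄)² = 1850.3600 ⇒ m₂ = 1850.3600/7 = 264.33714
Σ(xᵢ − x̄)³ = 51174.3720 ⇒ m₃ = 51174.3720/7 = 7310.62457
m₂^(3/2) = 264.33714^(1.5) = 4297.71179
g1 = m₃ / m₂^(3/2) = 7310.62457 / 4297.71179 ≈ 1.701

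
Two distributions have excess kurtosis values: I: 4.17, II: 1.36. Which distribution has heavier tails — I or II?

Higher excess kurtosis ⇒ heavier tails relative to the normal distribution.
4.17 vs 1.36: the larger is 4.17, so I has heavier tails.

I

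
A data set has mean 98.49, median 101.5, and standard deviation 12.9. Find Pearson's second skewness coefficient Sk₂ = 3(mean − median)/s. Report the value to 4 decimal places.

Sk₂ = 3(98.49 − 101.5) / 12.9 = 3 × -3.0100 / 12.9
    = -9.0300 / 12.9 ≈ -0.7000

-0.7000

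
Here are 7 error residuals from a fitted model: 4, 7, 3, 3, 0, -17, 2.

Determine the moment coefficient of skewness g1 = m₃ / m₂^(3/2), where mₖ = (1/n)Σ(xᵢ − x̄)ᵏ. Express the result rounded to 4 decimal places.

x̄ = (4 + 7 + 3 + 3 + 0 - 17 + 2) / 7 = 0.2857
deviations (xᵢ − x̄): 3.7143, 6.7143, 2.7143, 2.7143, -0.2857, -17.2857, 1.7143
Σ(xᵢ − x̄)² = 375.4286 ⇒ m₂ = 375.4286/7 = 53.63265
Σ(xᵢ − x̄)³ = -4765.9592 ⇒ m₃ = -4765.9592/7 = -680.85131
m₂^(3/2) = 53.63265^(1.5) = 392.77508
g1 = m₃ / m₂^(3/2) = -680.85131 / 392.77508 ≈ -1.7334

-1.7334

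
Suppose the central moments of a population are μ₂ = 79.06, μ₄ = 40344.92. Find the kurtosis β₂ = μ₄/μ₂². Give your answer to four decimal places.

μ₂² = 79.06² = 6250.48360
μ₄/μ₂² = 40344.92 / 6250.48360 = 6.45469
β₂ ≈ 6.4547

6.4547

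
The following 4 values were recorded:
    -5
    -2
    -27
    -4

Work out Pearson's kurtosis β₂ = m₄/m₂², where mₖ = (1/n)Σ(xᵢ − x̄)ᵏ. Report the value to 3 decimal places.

x̄ = -9.5000
Σ(xᵢ − x̄)² = 413.0000 ⇒ m₂ = 103.25000
Σ(xᵢ − x̄)⁴ = 98278.2500 ⇒ m₄ = 24569.56250
m₂² = 10660.56250
β₂ = m₄/m₂² = 24569.56250 / 10660.56250 ≈ 2.305

2.305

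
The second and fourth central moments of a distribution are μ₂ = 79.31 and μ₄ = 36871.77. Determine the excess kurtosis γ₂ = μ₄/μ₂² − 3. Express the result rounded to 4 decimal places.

μ₂² = 79.31² = 6290.07610
μ₄/μ₂² = 36871.77 / 6290.07610 = 5.86190
γ₂ = 5.86190 − 3 ≈ 2.8619

2.8619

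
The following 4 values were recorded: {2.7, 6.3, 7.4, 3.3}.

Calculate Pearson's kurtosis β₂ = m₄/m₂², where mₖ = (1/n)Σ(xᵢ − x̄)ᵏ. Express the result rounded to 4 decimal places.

1.1918

x̄ = 4.9250
Σ(xᵢ − x̄)² = 15.6075 ⇒ m₂ = 3.90188
Σ(xᵢ − x̄)⁴ = 72.5793 ⇒ m₄ = 18.14483
m₂² = 15.22463
β₂ = m₄/m₂² = 18.14483 / 15.22463 ≈ 1.1918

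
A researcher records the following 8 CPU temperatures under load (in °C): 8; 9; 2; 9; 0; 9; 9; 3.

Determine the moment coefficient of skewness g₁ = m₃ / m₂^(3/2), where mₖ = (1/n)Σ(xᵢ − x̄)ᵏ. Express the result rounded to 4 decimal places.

x̄ = (8 + 9 + 2 + 9 + 0 + 9 + 9 + 3) / 8 = 6.1250
deviations (xᵢ − x̄): 1.8750, 2.8750, -4.1250, 2.8750, -6.1250, 2.8750, 2.8750, -3.1250
Σ(xᵢ − x̄)² = 100.8750 ⇒ m₂ = 100.8750/8 = 12.60938
Σ(xᵢ − x̄)³ = -228.8438 ⇒ m₃ = -228.8438/8 = -28.60547
m₂^(3/2) = 12.60938^(1.5) = 44.77549
g₁ = m₃ / m₂^(3/2) = -28.60547 / 44.77549 ≈ -0.6389

-0.6389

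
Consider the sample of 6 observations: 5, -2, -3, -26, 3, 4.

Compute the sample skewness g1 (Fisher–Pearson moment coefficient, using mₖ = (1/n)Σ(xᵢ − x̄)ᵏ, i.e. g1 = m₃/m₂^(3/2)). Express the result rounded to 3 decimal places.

x̄ = (5 - 2 - 3 - 26 + 3 + 4) / 6 = -3.1667
deviations (xᵢ − x̄): 8.1667, 1.1667, 0.1667, -22.8333, 6.1667, 7.1667
Σ(xᵢ − x̄)² = 678.8333 ⇒ m₂ = 678.8333/6 = 113.13889
Σ(xᵢ − x̄)³ = -10755.5556 ⇒ m₃ = -10755.5556/6 = -1792.59259
m₂^(3/2) = 113.13889^(1.5) = 1203.42177
g1 = m₃ / m₂^(3/2) = -1792.59259 / 1203.42177 ≈ -1.490

-1.490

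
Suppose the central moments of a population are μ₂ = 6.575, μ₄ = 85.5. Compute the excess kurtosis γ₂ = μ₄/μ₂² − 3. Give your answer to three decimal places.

μ₂² = 6.575² = 43.23063
μ₄/μ₂² = 85.5 / 43.23063 = 1.97776
γ₂ = 1.97776 − 3 ≈ -1.022

-1.022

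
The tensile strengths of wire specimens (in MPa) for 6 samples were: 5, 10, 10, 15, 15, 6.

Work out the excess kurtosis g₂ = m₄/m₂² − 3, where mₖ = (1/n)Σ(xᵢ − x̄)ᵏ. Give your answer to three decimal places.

x̄ = 10.1667
Σ(xᵢ − x̄)² = 90.8333 ⇒ m₂ = 15.13889
Σ(xᵢ − x̄)⁴ = 2105.4861 ⇒ m₄ = 350.91435
m₂² = 229.18596
g₂ = m₄/m₂² − 3 = 1.53113 − 3 ≈ -1.469

-1.469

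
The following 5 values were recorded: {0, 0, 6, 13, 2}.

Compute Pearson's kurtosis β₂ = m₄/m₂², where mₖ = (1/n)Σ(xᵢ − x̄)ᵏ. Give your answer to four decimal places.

x̄ = 4.2000
Σ(xᵢ − x̄)² = 120.8000 ⇒ m₂ = 24.16000
Σ(xᵢ − x̄)⁴ = 6653.2160 ⇒ m₄ = 1330.64320
m₂² = 583.70560
β₂ = m₄/m₂² = 1330.64320 / 583.70560 ≈ 2.2796

2.2796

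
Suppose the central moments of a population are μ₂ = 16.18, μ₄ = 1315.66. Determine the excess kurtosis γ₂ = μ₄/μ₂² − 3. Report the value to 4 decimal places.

μ₂² = 16.18² = 261.79240
μ₄/μ₂² = 1315.66 / 261.79240 = 5.02559
γ₂ = 5.02559 − 3 ≈ 2.0256

2.0256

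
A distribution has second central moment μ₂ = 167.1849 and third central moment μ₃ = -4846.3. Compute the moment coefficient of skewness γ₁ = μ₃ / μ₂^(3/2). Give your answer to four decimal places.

σ = √μ₂ = √167.1849 = 12.93000
σ³ = μ₂^(3/2) = 2161.70076
γ₁ = μ₃/σ³ = -4846.3 / 2161.70076 ≈ -2.2419

-2.2419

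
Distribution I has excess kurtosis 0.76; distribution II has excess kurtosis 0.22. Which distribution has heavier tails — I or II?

I

Higher excess kurtosis ⇒ heavier tails relative to the normal distribution.
0.76 vs 0.22: the larger is 0.76, so I has heavier tails.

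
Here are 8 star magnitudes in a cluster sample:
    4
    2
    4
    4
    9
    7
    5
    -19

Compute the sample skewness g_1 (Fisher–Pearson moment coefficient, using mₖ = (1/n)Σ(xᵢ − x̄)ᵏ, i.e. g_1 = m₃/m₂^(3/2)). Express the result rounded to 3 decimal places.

-1.993

x̄ = (4 + 2 + 4 + 4 + 9 + 7 + 5 - 19) / 8 = 2.0000
deviations (xᵢ − x̄): 2.0000, 0.0000, 2.0000, 2.0000, 7.0000, 5.0000, 3.0000, -21.0000
Σ(xᵢ − x̄)² = 536.0000 ⇒ m₂ = 536.0000/8 = 67.00000
Σ(xᵢ − x̄)³ = -8742.0000 ⇒ m₃ = -8742.0000/8 = -1092.75000
m₂^(3/2) = 67.00000^(1.5) = 548.41864
g_1 = m₃ / m₂^(3/2) = -1092.75000 / 548.41864 ≈ -1.993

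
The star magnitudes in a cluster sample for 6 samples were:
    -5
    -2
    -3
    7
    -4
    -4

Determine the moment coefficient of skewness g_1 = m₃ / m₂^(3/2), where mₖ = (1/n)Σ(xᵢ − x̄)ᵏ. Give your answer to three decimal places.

1.584

x̄ = (-5 - 2 - 3 + 7 - 4 - 4) / 6 = -1.8333
deviations (xᵢ − x̄): -3.1667, -0.1667, -1.1667, 8.8333, -2.1667, -2.1667
Σ(xᵢ − x̄)² = 98.8333 ⇒ m₂ = 98.8333/6 = 16.47222
Σ(xᵢ − x̄)³ = 635.5556 ⇒ m₃ = 635.5556/6 = 105.92593
m₂^(3/2) = 16.47222^(1.5) = 66.85414
g_1 = m₃ / m₂^(3/2) = 105.92593 / 66.85414 ≈ 1.584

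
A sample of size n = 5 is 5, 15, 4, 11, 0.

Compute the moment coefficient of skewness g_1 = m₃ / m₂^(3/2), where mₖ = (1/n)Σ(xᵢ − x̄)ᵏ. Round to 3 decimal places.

x̄ = (5 + 15 + 4 + 11 + 0) / 5 = 7.0000
deviations (xᵢ − x̄): -2.0000, 8.0000, -3.0000, 4.0000, -7.0000
Σ(xᵢ − x̄)² = 142.0000 ⇒ m₂ = 142.0000/5 = 28.40000
Σ(xᵢ − x̄)³ = 198.0000 ⇒ m₃ = 198.0000/5 = 39.60000
m₂^(3/2) = 28.40000^(1.5) = 151.34829
g_1 = m₃ / m₂^(3/2) = 39.60000 / 151.34829 ≈ 0.262

0.262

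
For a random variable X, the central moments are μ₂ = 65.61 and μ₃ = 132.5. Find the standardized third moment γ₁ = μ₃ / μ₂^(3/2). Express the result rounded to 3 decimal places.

0.249

σ = √μ₂ = √65.61 = 8.10000
σ³ = μ₂^(3/2) = 531.44100
γ₁ = μ₃/σ³ = 132.5 / 531.44100 ≈ 0.249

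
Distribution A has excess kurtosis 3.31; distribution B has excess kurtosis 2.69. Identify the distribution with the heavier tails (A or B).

A

Higher excess kurtosis ⇒ heavier tails relative to the normal distribution.
3.31 vs 2.69: the larger is 3.31, so A has heavier tails.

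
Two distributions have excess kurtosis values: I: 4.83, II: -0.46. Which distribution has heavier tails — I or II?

Higher excess kurtosis ⇒ heavier tails relative to the normal distribution.
4.83 vs -0.46: the larger is 4.83, so I has heavier tails. (I is leptokurtic — heavier-than-normal tails; the other is platykurtic.)

I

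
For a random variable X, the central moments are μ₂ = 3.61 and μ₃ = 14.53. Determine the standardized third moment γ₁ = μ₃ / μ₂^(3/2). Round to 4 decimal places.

2.1184

σ = √μ₂ = √3.61 = 1.90000
σ³ = μ₂^(3/2) = 6.85900
γ₁ = μ₃/σ³ = 14.53 / 6.85900 ≈ 2.1184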